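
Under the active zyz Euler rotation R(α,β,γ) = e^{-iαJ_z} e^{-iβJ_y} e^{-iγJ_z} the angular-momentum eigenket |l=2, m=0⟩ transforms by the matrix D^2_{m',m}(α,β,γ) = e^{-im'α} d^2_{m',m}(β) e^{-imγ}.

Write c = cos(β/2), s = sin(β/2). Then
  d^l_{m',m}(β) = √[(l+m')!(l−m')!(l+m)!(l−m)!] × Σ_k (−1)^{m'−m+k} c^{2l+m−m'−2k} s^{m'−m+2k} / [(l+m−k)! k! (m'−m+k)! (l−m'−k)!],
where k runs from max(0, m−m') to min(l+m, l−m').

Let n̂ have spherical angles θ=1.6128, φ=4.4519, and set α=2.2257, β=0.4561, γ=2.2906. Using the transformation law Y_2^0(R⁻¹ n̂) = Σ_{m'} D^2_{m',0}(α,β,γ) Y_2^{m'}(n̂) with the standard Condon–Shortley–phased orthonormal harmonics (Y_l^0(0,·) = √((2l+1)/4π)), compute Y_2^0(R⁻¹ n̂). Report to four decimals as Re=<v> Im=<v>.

Need the full column D^2_{m',0} for m'=−2..2 at α=2.2257, β=0.4561, γ=2.2906.
cos(β/2)=0.974109, sin(β/2)=0.226078
d^2_{-2,0}: single k=2 term ⇒ +0.118798;  D = -0.030654-0.114775i
d^2_{-1,0}: k∈[1..2] ⇒ +0.511868 -0.027572 = +0.484296;  D = -0.294976+0.384098i
d^2_{0,0}: k∈[0..2] ⇒ +0.900389 -0.193996 +0.002612 = +0.709006;  D = +0.709006+0.000000i
d^2_{1,0}: k∈[0..1] ⇒ -0.511868 +0.027572 = -0.484296;  D = +0.294976+0.384098i
d^2_{2,0}: single k=0 term ⇒ +0.118798;  D = -0.030654+0.114775i
Y_2^{m'}(θ=1.6128,φ=4.4519) and Σ D·Y over m':
  (-0.0307-0.1148i)·(-0.3344-0.1919i)  (-0.2950+0.3841i)·(+0.0083-0.0313i)  (+0.7090+0.0000i)·(-0.3137+0.0000i)  (+0.2950+0.3841i)·(-0.0083-0.0313i)  (-0.0307+0.1148i)·(-0.3344+0.1919i)
Y_2^0(R⁻¹ n̂) = -0.226849+0.000000i

Re=-0.2268 Im=0.0000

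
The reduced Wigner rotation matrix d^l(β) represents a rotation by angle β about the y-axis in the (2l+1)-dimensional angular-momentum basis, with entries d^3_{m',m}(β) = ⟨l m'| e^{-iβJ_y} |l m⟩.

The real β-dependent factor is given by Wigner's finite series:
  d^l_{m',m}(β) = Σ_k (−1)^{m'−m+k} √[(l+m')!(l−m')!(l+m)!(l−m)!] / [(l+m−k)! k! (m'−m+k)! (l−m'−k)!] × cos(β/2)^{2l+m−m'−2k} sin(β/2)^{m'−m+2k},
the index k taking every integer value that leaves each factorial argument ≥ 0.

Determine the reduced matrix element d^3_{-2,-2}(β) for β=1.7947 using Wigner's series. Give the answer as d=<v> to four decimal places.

d^3_{-2,-2}(β=1.7947) via Wigner's sum:
Half-angle: c=0.623684, s=0.781677. N=√(1·120·1·120)=120.000000
Admissible k: 0..1 (factorial args all ≥0)
  k=0: (−1)^0·120.0000/(120)·0.6237^6·0.7817^0 = +0.058855
  k=1: (−1)^1·120.0000/(24)·0.6237^4·0.7817^2 = -0.462255
d^3_{-2,-2}(1.7947) = +0.058855 -0.462255 = -0.403400

d=-0.4034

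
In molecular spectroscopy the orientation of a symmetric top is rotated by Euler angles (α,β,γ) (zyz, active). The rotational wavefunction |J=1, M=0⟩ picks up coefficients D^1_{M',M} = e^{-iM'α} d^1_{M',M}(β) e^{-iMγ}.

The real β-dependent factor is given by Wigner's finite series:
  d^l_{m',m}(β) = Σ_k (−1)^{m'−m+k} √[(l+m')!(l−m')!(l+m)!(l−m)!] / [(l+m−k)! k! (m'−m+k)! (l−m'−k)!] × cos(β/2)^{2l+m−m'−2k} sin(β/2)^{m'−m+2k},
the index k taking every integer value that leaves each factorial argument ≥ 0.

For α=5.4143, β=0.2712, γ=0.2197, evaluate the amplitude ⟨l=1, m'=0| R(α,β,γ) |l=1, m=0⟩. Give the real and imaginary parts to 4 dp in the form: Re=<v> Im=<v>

Split into d^1_{0,0}(β=0.2712) × two z-phases.
Half-angle: c=0.990820, s=0.135185. N=√(1·1·1·1)=1.000000
k: max(0,(0)−(0))=0 … min(1+(0),1−(0))=1
  k=0: (−1)^0·1.0000/(1)·0.9908^2·0.1352^0 = +0.981725
  k=1: (−1)^1·1.0000/(1)·0.9908^0·0.1352^2 = -0.018275
d^1_{0,0}(0.2712) = +0.981725 -0.018275 = +0.963450
Phases: e^{-i·(0)·5.4143}=+1.000000+0.000000i, e^{-i·(0)·0.2197}=+1.000000+0.000000i ⇒ D=+0.963450+0.000000i

Re=0.9635 Im=0.0000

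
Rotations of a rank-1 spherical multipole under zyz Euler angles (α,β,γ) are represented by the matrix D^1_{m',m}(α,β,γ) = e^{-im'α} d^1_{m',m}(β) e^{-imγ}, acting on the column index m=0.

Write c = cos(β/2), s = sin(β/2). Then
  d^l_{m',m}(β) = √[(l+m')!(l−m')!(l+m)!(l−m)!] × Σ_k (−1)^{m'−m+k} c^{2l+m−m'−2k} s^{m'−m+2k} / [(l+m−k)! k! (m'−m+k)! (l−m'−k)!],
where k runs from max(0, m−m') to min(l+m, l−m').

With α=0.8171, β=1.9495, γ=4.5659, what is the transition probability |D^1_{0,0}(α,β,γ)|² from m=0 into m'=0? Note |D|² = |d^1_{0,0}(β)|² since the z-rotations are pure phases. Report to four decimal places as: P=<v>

P=0.1367

First d^1_{0,0}(β=1.9495), then the phase factors e^{-i(0)α} and e^{-i(0)γ}:
Half-angle: c=0.561375, s=0.827562. N=√(1·1·1·1)=1.000000
The bounds max(0,m−m')=0 and min(l+m,l−m')=1 give 2 terms
  k=0: (−1)^0·1.0000/(1)·0.5614^2·0.8276^0 = +0.315142
  k=1: (−1)^1·1.0000/(1)·0.5614^0·0.8276^2 = -0.684858
d^1_{0,0}(1.9495) = +0.315142 -0.684858 = -0.369716
|D^1_{0,0}|² = |d^1_{0,0}(β)|² = (-0.369716)² = 0.136690 (the z-rotation phases have unit modulus)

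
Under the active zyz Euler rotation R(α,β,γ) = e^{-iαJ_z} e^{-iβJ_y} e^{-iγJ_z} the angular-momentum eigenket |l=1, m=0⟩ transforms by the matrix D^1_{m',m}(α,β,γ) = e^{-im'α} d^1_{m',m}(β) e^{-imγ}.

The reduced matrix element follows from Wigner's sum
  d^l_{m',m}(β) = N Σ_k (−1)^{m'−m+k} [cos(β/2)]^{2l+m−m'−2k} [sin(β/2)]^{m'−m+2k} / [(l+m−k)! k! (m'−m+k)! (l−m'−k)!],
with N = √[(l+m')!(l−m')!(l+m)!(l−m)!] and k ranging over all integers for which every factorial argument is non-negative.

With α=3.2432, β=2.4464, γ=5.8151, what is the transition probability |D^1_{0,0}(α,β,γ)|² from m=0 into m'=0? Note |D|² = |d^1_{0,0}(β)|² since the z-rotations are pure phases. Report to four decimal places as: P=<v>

P=0.5897

First d^1_{0,0}(β=2.4464), then the phase factors e^{-i(0)α} and e^{-i(0)γ}:
c=cos(2.4464/2)=0.340639, s=sin(2.4464/2)=0.940194; N=√[1·1·1·1]=1.000000
The bounds max(0,m−m')=0 and min(l+m,l−m')=1 give 2 terms
  k=0: (−1)^0·1.0000/(1)·0.3406^2·0.9402^0 = +0.116035
  k=1: (−1)^1·1.0000/(1)·0.3406^0·0.9402^2 = -0.883965
d^1_{0,0}(2.4464) = +0.116035 -0.883965 = -0.767930
|D^1_{0,0}|² = |d^1_{0,0}(β)|² = (-0.767930)² = 0.589717 (the z-rotation phases have unit modulus)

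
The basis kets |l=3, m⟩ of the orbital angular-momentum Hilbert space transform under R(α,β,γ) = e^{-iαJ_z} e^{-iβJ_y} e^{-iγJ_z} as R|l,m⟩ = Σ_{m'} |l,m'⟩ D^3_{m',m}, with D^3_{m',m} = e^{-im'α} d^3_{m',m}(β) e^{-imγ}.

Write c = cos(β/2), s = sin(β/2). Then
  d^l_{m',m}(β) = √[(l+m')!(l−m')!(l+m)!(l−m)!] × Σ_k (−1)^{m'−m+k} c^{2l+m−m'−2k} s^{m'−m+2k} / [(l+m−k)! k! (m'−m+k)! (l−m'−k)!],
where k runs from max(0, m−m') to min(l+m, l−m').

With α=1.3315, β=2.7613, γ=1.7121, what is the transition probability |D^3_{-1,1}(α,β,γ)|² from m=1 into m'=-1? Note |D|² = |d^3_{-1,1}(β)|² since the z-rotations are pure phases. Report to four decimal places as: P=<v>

Split into d^3_{-1,1}(β=2.7613) × two z-phases.
c=cos(2.7613/2)=0.189003, s=sin(2.7613/2)=0.981977; N=√[2·24·24·2]=48.000000
k∈{2,3,4} keeps every argument non-negative
  k=2: (−1)^0·48.0000/(8)·0.1890^4·0.9820^2 = +0.007383
  k=3: (−1)^1·48.0000/(6)·0.1890^2·0.9820^4 = -0.265724
  k=4: (−1)^2·48.0000/(48)·0.1890^0·0.9820^6 = +0.896617
d^3_{-1,1}(2.7613) = +0.007383 -0.265724 +0.896617 = +0.638276
|D^3_{-1,1}|² = |d^3_{-1,1}(β)|² = (+0.638276)² = 0.407396 (the z-rotation phases have unit modulus)

P=0.4074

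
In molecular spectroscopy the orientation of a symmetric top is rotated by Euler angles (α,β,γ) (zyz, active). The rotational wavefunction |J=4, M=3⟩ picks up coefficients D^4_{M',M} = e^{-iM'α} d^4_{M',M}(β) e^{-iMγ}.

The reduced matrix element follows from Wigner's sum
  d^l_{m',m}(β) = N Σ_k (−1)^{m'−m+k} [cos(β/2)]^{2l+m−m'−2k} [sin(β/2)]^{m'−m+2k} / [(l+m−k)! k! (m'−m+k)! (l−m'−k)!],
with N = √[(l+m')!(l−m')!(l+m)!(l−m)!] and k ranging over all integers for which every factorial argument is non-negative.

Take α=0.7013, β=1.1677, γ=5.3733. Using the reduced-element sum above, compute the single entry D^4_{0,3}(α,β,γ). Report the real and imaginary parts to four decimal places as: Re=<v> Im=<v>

Split into d^4_{0,3}(β=1.1677) × two z-phases.
With c≡cos(β/2)=0.834347 and s≡sin(β/2)=0.551240, N=[24·24·5040·1]^{1/2}=1703.830978
k: max(0,(3)−(0))=3 … min(4+(3),4−(0))=4
  k=3: (−1)^0·1703.8310/(144)·0.8343^5·0.5512^3 = +0.801344
  k=4: (−1)^1·1703.8310/(144)·0.8343^3·0.5512^5 = -0.349791
d^4_{0,3}(1.1677) = +0.801344 -0.349791 = +0.451554
Attach z-rotation phases: D = e^{-i(0)(0.7013)}·(+0.451554)·e^{-i(3)(5.3733)} = -0.413780+0.180795i

Re=-0.4138 Im=0.1808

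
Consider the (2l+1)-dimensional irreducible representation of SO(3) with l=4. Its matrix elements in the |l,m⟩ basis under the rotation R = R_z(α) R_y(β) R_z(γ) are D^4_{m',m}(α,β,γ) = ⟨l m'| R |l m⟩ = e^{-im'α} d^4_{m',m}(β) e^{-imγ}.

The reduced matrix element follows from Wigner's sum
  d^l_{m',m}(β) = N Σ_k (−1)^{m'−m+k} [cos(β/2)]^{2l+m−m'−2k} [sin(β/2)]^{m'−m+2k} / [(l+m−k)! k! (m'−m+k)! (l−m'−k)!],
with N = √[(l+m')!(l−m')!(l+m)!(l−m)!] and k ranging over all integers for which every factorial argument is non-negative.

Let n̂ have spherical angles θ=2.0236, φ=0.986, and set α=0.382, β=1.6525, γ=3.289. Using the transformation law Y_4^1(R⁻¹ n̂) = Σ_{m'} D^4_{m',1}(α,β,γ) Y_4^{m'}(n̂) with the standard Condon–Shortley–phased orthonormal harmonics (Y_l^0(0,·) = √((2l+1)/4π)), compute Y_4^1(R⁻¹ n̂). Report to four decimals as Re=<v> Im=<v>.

Need the full column D^4_{m',1} for m'=−4..4 at α=0.382, β=1.6525, γ=3.289.
cos(β/2)=0.677638, sin(β/2)=0.735395
d^4_{-4,1}: single k=5 term ⇒ +0.500832;  D = -0.094687-0.491800i
d^4_{-3,1}: k∈[4..5] ⇒ +0.815820 -0.576490 = +0.239330;  D = -0.129594-0.201207i
d^4_{-2,1}: k∈[3..5] ⇒ +0.803651 -1.419726 +0.334411 = -0.281664;  D = +0.229797+0.162875i
d^4_{-1,1}: k∈[2..5] ⇒ +0.523636 -1.850106 +1.089463 -0.085540 = -0.322546;  D = +0.313712+0.074975i
d^4_{0,1}: k∈[1..4] ⇒ +0.215785 -1.524820 +1.795827 -0.352500 = +0.134292;  D = -0.132836+0.019724i
d^4_{1,1}: k∈[0..3] ⇒ +0.044461 -0.785454 +1.850106 -0.726309 = +0.382805;  D = -0.330401+0.193325i
d^4_{2,1}: k∈[0..2] ⇒ -0.204712 +1.205476 -0.946484 = +0.054280;  D = -0.033254+0.042901i
d^4_{3,1}: k∈[0..1] ⇒ +0.415623 -0.815820 = -0.400197;  D = +0.109592-0.384899i
d^4_{4,1}: single k=0 term ⇒ -0.425252;  D = -0.044405-0.422927i
Y_4^{m'}(θ=2.0236,φ=0.986) and Σ D·Y over m':
  (-0.0947-0.4918i)·(-0.2011+0.2080i)  (-0.1296-0.2012i)·(+0.3915+0.0727i)  (+0.2298+0.1629i)·(-0.0359-0.0846i)  (+0.3137+0.0750i)·(+0.1706-0.2576i)  (-0.1328+0.0197i)·(-0.1544+0.0000i)  (-0.3304+0.1933i)·(-0.1706-0.2576i)  (-0.0333+0.0429i)·(-0.0359+0.0846i)  (+0.1096-0.3849i)·(-0.3915+0.0727i)  (-0.0444-0.4229i)·(-0.2011-0.2080i)
Y_4^1(R⁻¹ n̂) = +0.193870+0.195361i

Re=0.1939 Im=0.1954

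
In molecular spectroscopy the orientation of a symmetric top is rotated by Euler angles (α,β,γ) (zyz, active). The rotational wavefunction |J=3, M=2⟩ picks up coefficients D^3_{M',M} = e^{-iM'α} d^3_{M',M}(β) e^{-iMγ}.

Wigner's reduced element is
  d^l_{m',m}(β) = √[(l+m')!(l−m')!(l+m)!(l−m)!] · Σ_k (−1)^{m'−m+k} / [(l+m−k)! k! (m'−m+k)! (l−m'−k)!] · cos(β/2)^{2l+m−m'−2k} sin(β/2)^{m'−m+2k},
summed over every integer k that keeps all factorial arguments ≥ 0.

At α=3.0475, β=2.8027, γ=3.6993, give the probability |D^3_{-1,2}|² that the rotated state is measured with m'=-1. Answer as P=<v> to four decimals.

First d^3_{-1,2}(β=2.8027), then the phase factors e^{-i(-1)α} and e^{-i(2)γ}:
With c≡cos(β/2)=0.168637 and s≡sin(β/2)=0.985678, N=[2·24·120·1]^{1/2}=75.894664
k∈{3,4} keeps every argument non-negative
  k=3: (−1)^0·75.8947/(12)·0.1686^3·0.9857^3 = +0.029046
  k=4: (−1)^1·75.8947/(24)·0.1686^1·0.9857^5 = -0.496167
d^3_{-1,2}(2.8027) = +0.029046 -0.496167 = -0.467121
|D^3_{-1,2}|² = |d^3_{-1,2}(β)|² = (-0.467121)² = 0.218202 (the z-rotation phases have unit modulus)

P=0.2182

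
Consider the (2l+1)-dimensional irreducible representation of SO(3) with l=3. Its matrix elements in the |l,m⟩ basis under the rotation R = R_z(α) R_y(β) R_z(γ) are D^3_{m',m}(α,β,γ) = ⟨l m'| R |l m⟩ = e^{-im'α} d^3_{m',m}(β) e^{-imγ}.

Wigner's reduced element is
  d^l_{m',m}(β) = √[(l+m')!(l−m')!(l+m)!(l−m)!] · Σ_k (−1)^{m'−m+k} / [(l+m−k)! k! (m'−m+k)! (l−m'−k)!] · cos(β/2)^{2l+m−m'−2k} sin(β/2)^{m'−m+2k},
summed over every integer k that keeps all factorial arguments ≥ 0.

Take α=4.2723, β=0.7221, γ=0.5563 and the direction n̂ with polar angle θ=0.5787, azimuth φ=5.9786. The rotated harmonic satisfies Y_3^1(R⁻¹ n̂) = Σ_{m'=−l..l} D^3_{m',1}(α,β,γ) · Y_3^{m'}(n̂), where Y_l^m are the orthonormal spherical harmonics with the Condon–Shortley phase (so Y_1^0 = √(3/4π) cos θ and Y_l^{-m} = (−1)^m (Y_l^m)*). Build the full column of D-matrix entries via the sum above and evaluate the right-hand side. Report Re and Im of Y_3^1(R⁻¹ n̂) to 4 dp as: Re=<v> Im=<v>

Need the full column D^3_{m',1} for m'=−3..3 at α=4.2723, β=0.7221, γ=0.5563.
cos(β/2)=0.935526, sin(β/2)=0.353257
d^3_{-3,1}: single k=4 term ⇒ +0.052786;  D = +0.050338-0.015890i
d^3_{-2,1}: k∈[3..4] ⇒ +0.228281 -0.016275 = +0.212006;  D = -0.028391+0.210097i
d^3_{-1,1}: k∈[2..4] ⇒ +0.573530 -0.109034 +0.001943 = +0.466439;  D = -0.391582-0.253434i
d^3_{0,1}: k∈[1..3] ⇒ +0.876923 -0.375104 +0.017828 = +0.519647;  D = +0.441292-0.274398i
d^3_{1,1}: k∈[0..2] ⇒ +0.670404 -0.764707 +0.081776 = -0.012528;  D = -0.001453-0.012443i
d^3_{2,1}: k∈[0..1] ⇒ -0.800517 +0.228281 = -0.572236;  D = +0.542485+0.182112i
d^3_{3,1}: single k=0 term ⇒ +0.370212;  D = +0.256110-0.267329i
Y_3^{m'}(θ=0.5787,φ=5.9786) and Σ D·Y over m':
  (+0.0503-0.0159i)·(+0.0417+0.0541i)  (-0.0284+0.2101i)·(+0.2099+0.1464i)  (-0.3916-0.2534i)·(+0.4223+0.1328i)  (+0.4413-0.2744i)·(+0.1576+0.0000i)  (-0.0015-0.0124i)·(-0.4223+0.1328i)  (+0.5425+0.1821i)·(+0.2099-0.1464i)  (+0.2561-0.2673i)·(-0.0417+0.0541i)
Y_3^1(R⁻¹ n̂) = +0.050616-0.171405i

Re=0.0506 Im=-0.1714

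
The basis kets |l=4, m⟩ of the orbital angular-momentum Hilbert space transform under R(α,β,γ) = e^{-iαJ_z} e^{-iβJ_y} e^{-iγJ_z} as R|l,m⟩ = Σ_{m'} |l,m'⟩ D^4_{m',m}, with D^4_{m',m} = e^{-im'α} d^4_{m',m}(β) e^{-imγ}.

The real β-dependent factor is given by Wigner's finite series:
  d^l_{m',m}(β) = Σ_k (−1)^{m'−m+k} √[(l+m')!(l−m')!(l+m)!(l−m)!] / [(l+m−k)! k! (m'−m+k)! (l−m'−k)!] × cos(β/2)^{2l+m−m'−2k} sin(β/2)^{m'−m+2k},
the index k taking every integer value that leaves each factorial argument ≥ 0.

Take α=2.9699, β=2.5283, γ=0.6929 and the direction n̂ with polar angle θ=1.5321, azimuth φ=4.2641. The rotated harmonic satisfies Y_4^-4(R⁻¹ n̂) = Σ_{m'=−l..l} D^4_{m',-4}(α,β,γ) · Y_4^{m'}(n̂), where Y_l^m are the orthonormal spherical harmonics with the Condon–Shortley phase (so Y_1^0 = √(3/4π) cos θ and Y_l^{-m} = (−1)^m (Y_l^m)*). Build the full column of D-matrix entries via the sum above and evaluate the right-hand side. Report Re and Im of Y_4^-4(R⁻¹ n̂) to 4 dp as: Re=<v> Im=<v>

Need the full column D^4_{m',-4} for m'=−4..4 at α=2.9699, β=2.5283, γ=0.6929.
cos(β/2)=0.301863, sin(β/2)=0.953351
d^4_{-4,-4}: single k=0 term ⇒ +0.000069;  D = -0.000034+0.000060i
d^4_{-3,-4}: single k=0 term ⇒ -0.000616;  D = -0.000390+0.000477i
d^4_{-2,-4}: single k=0 term ⇒ +0.003639;  D = -0.002751+0.002381i
d^4_{-1,-4}: single k=0 term ⇒ -0.016252;  D = -0.013925+0.008379i
d^4_{0,-4}: single k=0 term ⇒ +0.057385;  D = -0.053502+0.020751i
d^4_{1,-4}: single k=0 term ⇒ -0.162102;  D = -0.158925+0.031935i
d^4_{2,-4}: single k=0 term ⇒ +0.362007;  D = -0.361879+0.009631i
d^4_{3,-4}: single k=0 term ⇒ -0.611119;  D = -0.604698-0.088354i
d^4_{4,-4}: single k=0 term ⇒ +0.682376;  D = -0.648424-0.212564i
Y_4^{m'}(θ=1.5321,φ=4.2641) and Σ D·Y over m':
  (-0.0000+0.0001i)·(-0.0973+0.4303i)  (-0.0004+0.0005i)·(+0.0471-0.0108i)  (-0.0028+0.0024i)·(+0.2063+0.2582i)  (-0.0139+0.0084i)·(+0.0237-0.0493i)  (-0.0535+0.0208i)·(+0.3126+0.0000i)  (-0.1589+0.0319i)·(-0.0237-0.0493i)  (-0.3619+0.0096i)·(+0.2063-0.2582i)  (-0.6047-0.0884i)·(-0.0471-0.0108i)  (-0.6484-0.2126i)·(-0.0973-0.4303i)
Y_4^-4(R⁻¹ n̂) = -0.085573+0.420092i

Re=-0.0856 Im=0.4201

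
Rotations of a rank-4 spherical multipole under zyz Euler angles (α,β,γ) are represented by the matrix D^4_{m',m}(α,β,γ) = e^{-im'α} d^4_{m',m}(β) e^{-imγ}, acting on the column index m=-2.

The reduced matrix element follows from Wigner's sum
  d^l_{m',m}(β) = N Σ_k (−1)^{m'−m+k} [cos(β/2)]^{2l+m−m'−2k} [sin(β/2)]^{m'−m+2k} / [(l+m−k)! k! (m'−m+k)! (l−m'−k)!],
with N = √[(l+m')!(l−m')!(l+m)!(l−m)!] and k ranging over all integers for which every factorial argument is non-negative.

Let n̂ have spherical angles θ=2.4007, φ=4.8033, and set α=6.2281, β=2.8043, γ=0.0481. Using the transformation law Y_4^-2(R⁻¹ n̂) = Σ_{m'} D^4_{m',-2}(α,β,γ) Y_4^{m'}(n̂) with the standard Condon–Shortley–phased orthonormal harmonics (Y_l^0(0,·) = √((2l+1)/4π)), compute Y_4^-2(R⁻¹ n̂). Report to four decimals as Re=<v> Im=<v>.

Re=-0.4004 Im=0.1462

Need the full column D^4_{m',-2} for m'=−4..4 at α=6.2281, β=2.8043, γ=0.0481.
cos(β/2)=0.167848, sin(β/2)=0.985813
d^4_{-4,-2}: single k=2 term ⇒ +0.000115;  D = +0.000114-0.000014i
d^4_{-3,-2}: k∈[1..2] ⇒ +0.000014 -0.001433 = -0.001419;  D = -0.001415+0.000098i
d^4_{-2,-2}: k∈[0..2] ⇒ +0.000001 -0.000261 +0.011244 = +0.010984;  D = +0.010983-0.000153i
d^4_{-1,-2}: k∈[0..2] ⇒ -0.000016 +0.002708 -0.062264 = -0.059572;  D = -0.059522-0.002449i
d^4_{0,-2}: k∈[0..2] ⇒ +0.000206 -0.018964 +0.245313 = +0.226555;  D = +0.225508+0.021761i
d^4_{1,-2}: k∈[0..2] ⇒ -0.001805 +0.093396 -0.644338 = -0.552747;  D = -0.546434-0.083304i
d^4_{2,-2}: k∈[0..2] ⇒ +0.011244 -0.310299 +0.891982 = +0.592927;  D = +0.580345+0.121496i
d^4_{3,-2}: k∈[0..1] ⇒ -0.049420 +0.568253 = +0.518833;  D = +0.501200+0.134112i
d^4_{4,-2}: single k=0 term ⇒ +0.136829;  D = +0.130031+0.042592i
Y_4^{m'}(θ=2.4007,φ=4.8033) and Σ D·Y over m':
  (+0.0001-0.0000i)·(+0.0858-0.0327i)  (-0.0014+0.0001i)·(+0.0765+0.2735i)  (+0.0110-0.0002i)·(-0.4213+0.0775i)  (-0.0595-0.0024i)·(-0.0173-0.1903i)  (+0.2255+0.0218i)·(-0.3130+0.0000i)  (-0.5464-0.0833i)·(+0.0173-0.1903i)  (+0.5803+0.1215i)·(-0.4213-0.0775i)  (+0.5012+0.1341i)·(-0.0765+0.2735i)  (+0.1300+0.0426i)·(+0.0858+0.0327i)
Y_4^-2(R⁻¹ n̂) = -0.400442+0.146207i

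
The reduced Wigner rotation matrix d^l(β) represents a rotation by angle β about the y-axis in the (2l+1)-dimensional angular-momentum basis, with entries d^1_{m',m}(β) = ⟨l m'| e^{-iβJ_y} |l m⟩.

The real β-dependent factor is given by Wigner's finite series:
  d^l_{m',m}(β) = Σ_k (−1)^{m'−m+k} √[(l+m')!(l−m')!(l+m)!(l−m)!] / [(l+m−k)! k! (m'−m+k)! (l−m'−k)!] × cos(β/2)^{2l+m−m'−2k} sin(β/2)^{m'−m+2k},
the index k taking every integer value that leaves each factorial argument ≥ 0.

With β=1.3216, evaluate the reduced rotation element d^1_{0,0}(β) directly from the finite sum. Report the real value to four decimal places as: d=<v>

d^1_{0,0}(β=1.3216) via Wigner's sum:
c=cos(1.3216/2)=0.789501, s=sin(1.3216/2)=0.613749; N=√[1·1·1·1]=1.000000
k: max(0,(0)−(0))=0 … min(1+(0),1−(0))=1
  k=0: (−1)^0·1.0000/(1)·0.7895^2·0.6137^0 = +0.623313
  k=1: (−1)^1·1.0000/(1)·0.7895^0·0.6137^2 = -0.376687
d^1_{0,0}(1.3216) = +0.623313 -0.376687 = +0.246625

d=0.2466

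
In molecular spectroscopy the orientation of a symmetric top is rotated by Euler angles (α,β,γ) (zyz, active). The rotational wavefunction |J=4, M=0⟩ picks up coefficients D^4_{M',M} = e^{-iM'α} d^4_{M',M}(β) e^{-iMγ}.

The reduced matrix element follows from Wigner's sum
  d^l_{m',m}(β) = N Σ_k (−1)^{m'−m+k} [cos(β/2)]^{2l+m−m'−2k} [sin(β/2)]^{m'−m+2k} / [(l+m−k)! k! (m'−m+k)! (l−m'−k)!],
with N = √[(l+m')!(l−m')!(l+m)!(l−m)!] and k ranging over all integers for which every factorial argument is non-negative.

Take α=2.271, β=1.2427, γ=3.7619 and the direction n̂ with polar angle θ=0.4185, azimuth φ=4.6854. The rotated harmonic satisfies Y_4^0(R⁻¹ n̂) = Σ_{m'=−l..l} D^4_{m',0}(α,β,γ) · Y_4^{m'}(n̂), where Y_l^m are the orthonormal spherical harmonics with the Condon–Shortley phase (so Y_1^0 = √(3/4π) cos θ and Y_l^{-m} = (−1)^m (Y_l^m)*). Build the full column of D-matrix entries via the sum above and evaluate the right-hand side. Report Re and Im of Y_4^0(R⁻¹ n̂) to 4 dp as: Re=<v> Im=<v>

Need the full column D^4_{m',0} for m'=−4..4 at α=2.271, β=1.2427, γ=3.7619.
cos(β/2)=0.813093, sin(β/2)=0.582133
d^4_{-4,0}: single k=4 term ⇒ +0.419953;  D = -0.395803+0.140357i
d^4_{-3,0}: k∈[3..4] ⇒ +0.829533 -0.425204 = +0.404328;  D = +0.348895+0.204337i
d^4_{-2,0}: k∈[2..4] ⇒ +0.928985 -1.269818 +0.244083 = -0.096751;  D = +0.016406+0.095350i
d^4_{-1,0}: k∈[1..4] ⇒ +0.611674 -1.881203 +0.964273 -0.082378 = -0.387634;  D = +0.249781-0.296428i
d^4_{0,0}: k∈[0..4] ⇒ +0.191039 -1.566777 +1.806983 -0.411657 +0.013188 = +0.032776;  D = +0.032776+0.000000i
d^4_{1,0}: k∈[0..3] ⇒ -0.611674 +1.881203 -0.964273 +0.082378 = +0.387634;  D = -0.249781-0.296428i
d^4_{2,0}: k∈[0..2] ⇒ +0.928985 -1.269818 +0.244083 = -0.096751;  D = +0.016406-0.095350i
d^4_{3,0}: k∈[0..1] ⇒ -0.829533 +0.425204 = -0.404328;  D = -0.348895+0.204337i
d^4_{4,0}: single k=0 term ⇒ +0.419953;  D = -0.395803-0.140357i
Y_4^{m'}(θ=0.4185,φ=4.6854) and Σ D·Y over m':
  (-0.3958+0.1404i)·(+0.0120+0.0013i)  (+0.3489+0.2043i)·(+0.0062-0.0765i)  (+0.0164+0.0953i)·(-0.2672-0.0144i)  (+0.2498-0.2964i)·(-0.0135+0.4994i)  (+0.0328+0.0000i)·(+0.2484+0.0000i)  (-0.2498-0.2964i)·(+0.0135+0.4994i)  (+0.0164-0.0953i)·(-0.2672+0.0144i)  (-0.3489+0.2043i)·(-0.0062-0.0765i)  (-0.3958-0.1404i)·(+0.0120-0.0013i)
Y_4^0(R⁻¹ n̂) = +0.317200-0.000000i

Re=0.3172 Im=0.0000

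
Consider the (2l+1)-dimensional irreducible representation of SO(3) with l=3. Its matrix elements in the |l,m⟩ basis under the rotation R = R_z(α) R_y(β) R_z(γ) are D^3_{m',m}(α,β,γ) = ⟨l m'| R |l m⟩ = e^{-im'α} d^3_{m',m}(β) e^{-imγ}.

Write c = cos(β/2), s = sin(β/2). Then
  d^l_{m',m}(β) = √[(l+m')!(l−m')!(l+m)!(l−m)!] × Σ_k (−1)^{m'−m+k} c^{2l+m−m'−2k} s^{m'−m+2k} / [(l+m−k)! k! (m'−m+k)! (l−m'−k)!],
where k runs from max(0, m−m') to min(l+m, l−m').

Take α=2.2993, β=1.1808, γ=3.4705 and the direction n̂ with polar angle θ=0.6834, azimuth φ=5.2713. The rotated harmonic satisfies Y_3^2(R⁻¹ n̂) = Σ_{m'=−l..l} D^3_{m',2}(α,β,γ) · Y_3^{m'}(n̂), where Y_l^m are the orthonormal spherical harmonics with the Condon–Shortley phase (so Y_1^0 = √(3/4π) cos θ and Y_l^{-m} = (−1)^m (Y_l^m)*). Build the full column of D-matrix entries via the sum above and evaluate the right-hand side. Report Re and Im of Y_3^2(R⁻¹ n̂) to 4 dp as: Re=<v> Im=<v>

Need the full column D^3_{m',2} for m'=−3..3 at α=2.2993, β=1.1808, γ=3.4705.
cos(β/2)=0.830718, sin(β/2)=0.556693
d^3_{-3,2}: single k=5 term ⇒ +0.108795;  D = +0.108694-0.004688i
d^3_{-2,2}: k∈[4..5] ⇒ +0.331392 -0.029764 = +0.301627;  D = -0.210320-0.216204i
d^3_{-1,2}: k∈[3..4] ⇒ +0.625517 -0.140454 = +0.485063;  D = -0.034260+0.483852i
d^3_{0,2}: k∈[2..3] ⇒ +0.808365 -0.363021 = +0.445343;  D = +0.352414-0.272278i
d^3_{1,2}: k∈[1..2] ⇒ +0.696441 -0.625517 = +0.070924;  D = -0.069721-0.013010i
d^3_{2,2}: k∈[0..1] ⇒ +0.328641 -0.737933 = -0.409291;  D = -0.211843-0.350203i
d^3_{3,2}: single k=0 term ⇒ -0.539461;  D = -0.158528+0.515642i
Y_3^{m'}(θ=0.6834,φ=5.2713) and Σ D·Y over m':
  (+0.1087-0.0047i)·(-0.1045+0.0111i)  (-0.2103-0.2162i)·(-0.1383+0.2841i)  (-0.0343+0.4839i)·(+0.2171+0.3471i)  (+0.3524-0.2723i)·(+0.0019+0.0000i)  (-0.0697-0.0130i)·(-0.2171+0.3471i)  (-0.2118-0.3502i)·(-0.1383-0.2841i)  (-0.1585+0.5156i)·(+0.1045+0.0111i)
Y_3^2(R⁻¹ n̂) = -0.168372+0.203822i

Re=-0.1684 Im=0.2038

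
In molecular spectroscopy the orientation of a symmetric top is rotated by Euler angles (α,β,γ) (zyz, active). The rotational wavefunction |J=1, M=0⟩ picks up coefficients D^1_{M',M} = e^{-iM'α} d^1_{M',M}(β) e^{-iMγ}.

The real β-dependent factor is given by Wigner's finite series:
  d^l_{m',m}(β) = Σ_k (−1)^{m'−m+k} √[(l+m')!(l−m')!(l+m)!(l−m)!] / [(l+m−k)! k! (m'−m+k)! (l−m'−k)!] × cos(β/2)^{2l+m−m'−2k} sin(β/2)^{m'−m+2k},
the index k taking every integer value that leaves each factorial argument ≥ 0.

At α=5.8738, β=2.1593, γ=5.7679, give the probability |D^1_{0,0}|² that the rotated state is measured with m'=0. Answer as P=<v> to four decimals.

P=0.3082

First d^1_{0,0}(β=2.1593), then the phase factors e^{-i(0)α} and e^{-i(0)γ}:
With c≡cos(β/2)=0.471637 and s≡sin(β/2)=0.881793, N=[1·1·1·1]^{1/2}=1.000000
k∈{0,1} keeps every argument non-negative
  k=0: (−1)^0·1.0000/(1)·0.4716^2·0.8818^0 = +0.222441
  k=1: (−1)^1·1.0000/(1)·0.4716^0·0.8818^2 = -0.777559
d^1_{0,0}(2.1593) = +0.222441 -0.777559 = -0.555117
|D^1_{0,0}|² = |d^1_{0,0}(β)|² = (-0.555117)² = 0.308155 (the z-rotation phases have unit modulus)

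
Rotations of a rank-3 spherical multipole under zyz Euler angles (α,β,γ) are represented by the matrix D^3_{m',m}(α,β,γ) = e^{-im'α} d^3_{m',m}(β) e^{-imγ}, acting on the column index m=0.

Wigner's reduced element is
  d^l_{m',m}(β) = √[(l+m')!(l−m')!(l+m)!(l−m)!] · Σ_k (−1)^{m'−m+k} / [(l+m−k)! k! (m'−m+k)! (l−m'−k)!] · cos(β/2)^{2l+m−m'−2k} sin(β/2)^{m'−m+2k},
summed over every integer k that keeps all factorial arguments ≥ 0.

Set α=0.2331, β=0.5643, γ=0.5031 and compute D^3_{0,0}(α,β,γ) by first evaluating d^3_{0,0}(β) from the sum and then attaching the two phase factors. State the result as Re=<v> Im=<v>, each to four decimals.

D^3_{0,0}(0.2331,0.5643,0.5031) = e^{-i·0·0.2331}·d^3_{0,0}(0.5643)·e^{-i·0·0.5031}. Compute d first:
c=cos(0.5643/2)=0.960459, s=sin(0.5643/2)=0.278421; N=√[6·6·6·6]=36.000000
k∈{0,1,2,3} keeps every argument non-negative
  k=0: (−1)^0·36.0000/(36)·0.9605^6·0.2784^0 = +0.785006
  k=1: (−1)^1·36.0000/(4)·0.9605^4·0.2784^2 = -0.593694
  k=2: (−1)^2·36.0000/(4)·0.9605^2·0.2784^4 = +0.049890
  k=3: (−1)^3·36.0000/(36)·0.9605^0·0.2784^6 = -0.000466
d^3_{0,0}(0.5643) = +0.785006 -0.593694 +0.049890 -0.000466 = +0.240736
Phases: e^{-i·(0)·0.2331}=+1.000000+0.000000i, e^{-i·(0)·0.5031}=+1.000000+0.000000i ⇒ D=+0.240736+0.000000i

Re=0.2407 Im=0.0000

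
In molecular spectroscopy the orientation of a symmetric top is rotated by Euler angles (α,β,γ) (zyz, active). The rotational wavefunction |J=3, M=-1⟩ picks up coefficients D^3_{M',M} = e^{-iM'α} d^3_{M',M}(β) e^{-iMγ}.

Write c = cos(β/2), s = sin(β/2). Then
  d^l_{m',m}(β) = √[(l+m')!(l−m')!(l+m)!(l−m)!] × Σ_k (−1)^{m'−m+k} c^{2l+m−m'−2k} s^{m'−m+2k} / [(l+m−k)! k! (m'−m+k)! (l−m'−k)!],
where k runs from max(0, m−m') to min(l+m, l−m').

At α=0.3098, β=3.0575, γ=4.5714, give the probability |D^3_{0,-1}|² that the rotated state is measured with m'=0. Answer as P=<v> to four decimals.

P=0.0208

Split into d^3_{0,-1}(β=3.0575) × two z-phases.
With c≡cos(β/2)=0.042034 and s≡sin(β/2)=0.999116, N=[6·6·2·24]^{1/2}=41.569219
k: max(0,(-1)−(0))=0 … min(3+(-1),3−(0))=2
  k=0: (−1)^1·41.5692/(12)·0.0420^5·0.9991^1 = -0.000000
  k=1: (−1)^2·41.5692/(4)·0.0420^3·0.9991^3 = +0.000770
  k=2: (−1)^3·41.5692/(12)·0.0420^1·0.9991^5 = -0.144968
d^3_{0,-1}(3.0575) = -0.000000 +0.000770 -0.144968 = -0.144198
|D^3_{0,-1}|² = |d^3_{0,-1}(β)|² = (-0.144198)² = 0.020793 (the z-rotation phases have unit modulus)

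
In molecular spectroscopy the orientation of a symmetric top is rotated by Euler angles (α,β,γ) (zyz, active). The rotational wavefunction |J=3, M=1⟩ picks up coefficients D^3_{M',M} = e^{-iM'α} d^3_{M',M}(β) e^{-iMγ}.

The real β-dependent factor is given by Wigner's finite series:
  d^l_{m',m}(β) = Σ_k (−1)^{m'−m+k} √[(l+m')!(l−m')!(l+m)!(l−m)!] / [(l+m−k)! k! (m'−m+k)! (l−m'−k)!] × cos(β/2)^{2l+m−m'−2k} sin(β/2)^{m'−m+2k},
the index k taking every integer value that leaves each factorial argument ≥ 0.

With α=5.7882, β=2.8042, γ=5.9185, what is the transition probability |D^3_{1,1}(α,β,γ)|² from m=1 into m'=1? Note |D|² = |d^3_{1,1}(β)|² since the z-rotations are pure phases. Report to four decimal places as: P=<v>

P=0.0236

Split into d^3_{1,1}(β=2.8042) × two z-phases.
c=cos(2.8042/2)=0.167897, s=sin(2.8042/2)=0.985804; N=√[24·2·24·2]=48.000000
k∈{0,1,2} keeps every argument non-negative
  k=0: (−1)^0·48.0000/(48)·0.1679^6·0.9858^0 = +0.000022
  k=1: (−1)^1·48.0000/(6)·0.1679^4·0.9858^2 = -0.006178
  k=2: (−1)^2·48.0000/(8)·0.1679^2·0.9858^4 = +0.159736
d^3_{1,1}(2.8042) = +0.000022 -0.006178 +0.159736 = +0.153580
|D^3_{1,1}|² = |d^3_{1,1}(β)|² = (+0.153580)² = 0.023587 (the z-rotation phases have unit modulus)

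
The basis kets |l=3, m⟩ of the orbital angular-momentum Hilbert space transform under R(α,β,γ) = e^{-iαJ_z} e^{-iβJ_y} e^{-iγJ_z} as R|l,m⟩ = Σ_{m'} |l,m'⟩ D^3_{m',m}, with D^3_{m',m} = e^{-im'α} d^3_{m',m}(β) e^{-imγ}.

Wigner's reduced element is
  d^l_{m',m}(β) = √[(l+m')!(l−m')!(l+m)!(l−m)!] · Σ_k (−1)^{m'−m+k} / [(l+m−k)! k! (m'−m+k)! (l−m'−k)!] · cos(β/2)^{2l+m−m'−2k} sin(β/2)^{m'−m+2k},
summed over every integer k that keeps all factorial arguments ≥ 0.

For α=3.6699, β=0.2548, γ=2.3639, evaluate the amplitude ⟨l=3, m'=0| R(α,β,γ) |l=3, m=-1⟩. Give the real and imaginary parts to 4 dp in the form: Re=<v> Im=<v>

Re=0.2864 Im=-0.2820

Split into d^3_{0,-1}(β=0.2548) × two z-phases.
c=cos(0.2548/2)=0.991896, s=sin(0.2548/2)=0.127056; N=√[6·6·2·24]=41.569219
k: max(0,(-1)−(0))=0 … min(3+(-1),3−(0))=2
  k=0: (−1)^1·41.5692/(12)·0.9919^5·0.1271^1 = -0.422585
  k=1: (−1)^2·41.5692/(4)·0.9919^3·0.1271^3 = +0.020801
  k=2: (−1)^3·41.5692/(12)·0.9919^1·0.1271^5 = -0.000114
d^3_{0,-1}(0.2548) = -0.422585 +0.020801 -0.000114 = -0.401898
D = (+1.000000+0.000000i)·(-0.401898)·(-0.712534+0.701637i) = +0.286366-0.281986i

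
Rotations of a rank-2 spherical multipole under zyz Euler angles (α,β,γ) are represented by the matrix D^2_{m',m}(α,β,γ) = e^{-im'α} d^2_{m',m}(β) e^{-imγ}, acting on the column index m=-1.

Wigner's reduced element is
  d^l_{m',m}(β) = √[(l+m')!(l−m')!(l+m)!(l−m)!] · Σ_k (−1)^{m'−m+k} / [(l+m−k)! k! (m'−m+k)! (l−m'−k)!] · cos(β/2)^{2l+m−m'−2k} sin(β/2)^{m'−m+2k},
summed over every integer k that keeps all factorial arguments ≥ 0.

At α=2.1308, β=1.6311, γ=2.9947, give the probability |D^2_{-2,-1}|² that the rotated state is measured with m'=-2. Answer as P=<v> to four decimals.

Split into d^2_{-2,-1}(β=1.6311) × two z-phases.
With c≡cos(β/2)=0.685468 and s≡sin(β/2)=0.728103, N=[1·24·1·6]^{1/2}=12.000000
k: max(0,(-1)−(-2))=1 … min(2+(-1),2−(-2))=1
  k=1: (−1)^0·12.0000/(6)·0.6855^3·0.7281^1 = +0.469012
d^2_{-2,-1}(1.6311) = +0.469012
|D^2_{-2,-1}|² = |d^2_{-2,-1}(β)|² = (+0.469012)² = 0.219973 (the z-rotation phases have unit modulus)

P=0.2200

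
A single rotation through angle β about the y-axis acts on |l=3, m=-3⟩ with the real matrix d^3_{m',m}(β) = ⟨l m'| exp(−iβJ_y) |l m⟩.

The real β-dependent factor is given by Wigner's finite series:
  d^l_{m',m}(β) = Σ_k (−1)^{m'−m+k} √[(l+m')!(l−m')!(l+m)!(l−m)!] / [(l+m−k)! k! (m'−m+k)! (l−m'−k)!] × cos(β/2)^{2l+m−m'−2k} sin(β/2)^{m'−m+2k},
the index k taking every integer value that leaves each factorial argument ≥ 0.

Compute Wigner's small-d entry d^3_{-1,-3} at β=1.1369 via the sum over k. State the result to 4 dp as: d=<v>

d^3_{-1,-3}(β=1.1369) via Wigner's sum:
With c≡cos(β/2)=0.842736 and s≡sin(β/2)=0.538326, N=[2·24·1·720]^{1/2}=185.903201
The bounds max(0,m−m')=0 and min(l+m,l−m')=0 give 1 term
  k=0: (−1)^2·185.9032/(48)·0.8427^4·0.5383^2 = +0.566114
d^3_{-1,-3}(1.1369) = +0.566114

d=0.5661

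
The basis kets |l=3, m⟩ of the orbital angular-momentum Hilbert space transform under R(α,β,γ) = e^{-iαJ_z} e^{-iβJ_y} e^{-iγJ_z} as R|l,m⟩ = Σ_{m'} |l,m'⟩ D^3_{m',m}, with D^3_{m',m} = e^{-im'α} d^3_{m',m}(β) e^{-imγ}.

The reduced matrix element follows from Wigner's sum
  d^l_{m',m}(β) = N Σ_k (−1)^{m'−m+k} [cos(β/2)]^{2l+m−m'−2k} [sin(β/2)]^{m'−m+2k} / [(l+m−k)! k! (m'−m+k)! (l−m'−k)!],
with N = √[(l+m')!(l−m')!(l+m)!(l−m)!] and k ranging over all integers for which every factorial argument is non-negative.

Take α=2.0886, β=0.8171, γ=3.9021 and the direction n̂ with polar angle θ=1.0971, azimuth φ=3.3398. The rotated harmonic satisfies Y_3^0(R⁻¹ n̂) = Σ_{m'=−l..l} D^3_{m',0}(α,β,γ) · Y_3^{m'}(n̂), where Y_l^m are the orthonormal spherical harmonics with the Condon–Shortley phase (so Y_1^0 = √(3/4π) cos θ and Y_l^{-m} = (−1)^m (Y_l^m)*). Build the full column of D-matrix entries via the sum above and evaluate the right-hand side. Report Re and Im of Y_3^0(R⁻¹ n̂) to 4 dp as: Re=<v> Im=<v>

Need the full column D^3_{m',0} for m'=−3..3 at α=2.0886, β=0.8171, γ=3.9021.
cos(β/2)=0.917698, sin(β/2)=0.397279
d^3_{-3,0}: single k=3 term ⇒ +0.216721;  D = +0.216688-0.003768i
d^3_{-2,0}: k∈[2..3] ⇒ +0.613128 -0.114906 = +0.498222;  D = -0.254095-0.428556i
d^3_{-1,0}: k∈[1..3] ⇒ +0.895746 -0.503614 +0.031461 = +0.423592;  D = -0.209667+0.368063i
d^3_{0,0}: k∈[0..3] ⇒ +0.597308 -1.007471 +0.188810 -0.003932 = -0.225285;  D = -0.225285+0.000000i
d^3_{1,0}: k∈[0..2] ⇒ -0.895746 +0.503614 -0.031461 = -0.423592;  D = +0.209667+0.368063i
d^3_{2,0}: k∈[0..1] ⇒ +0.613128 -0.114906 = +0.498222;  D = -0.254095+0.428556i
d^3_{3,0}: single k=0 term ⇒ -0.216721;  D = -0.216688-0.003768i
Y_3^{m'}(θ=1.0971,φ=3.3398) and Σ D·Y over m':
  (+0.2167-0.0038i)·(-0.2436+0.1647i)  (-0.2541-0.4286i)·(+0.3406-0.1425i)  (-0.2097+0.3681i)·(-0.0114+0.0023i)  (-0.2253+0.0000i)·(-0.3336+0.0000i)  (+0.2097+0.3681i)·(+0.0114+0.0023i)  (-0.2541+0.4286i)·(+0.3406+0.1425i)  (-0.2167-0.0038i)·(+0.2436+0.1647i)
Y_3^0(R⁻¹ n̂) = -0.321310+0.000000i

Re=-0.3213 Im=0.0000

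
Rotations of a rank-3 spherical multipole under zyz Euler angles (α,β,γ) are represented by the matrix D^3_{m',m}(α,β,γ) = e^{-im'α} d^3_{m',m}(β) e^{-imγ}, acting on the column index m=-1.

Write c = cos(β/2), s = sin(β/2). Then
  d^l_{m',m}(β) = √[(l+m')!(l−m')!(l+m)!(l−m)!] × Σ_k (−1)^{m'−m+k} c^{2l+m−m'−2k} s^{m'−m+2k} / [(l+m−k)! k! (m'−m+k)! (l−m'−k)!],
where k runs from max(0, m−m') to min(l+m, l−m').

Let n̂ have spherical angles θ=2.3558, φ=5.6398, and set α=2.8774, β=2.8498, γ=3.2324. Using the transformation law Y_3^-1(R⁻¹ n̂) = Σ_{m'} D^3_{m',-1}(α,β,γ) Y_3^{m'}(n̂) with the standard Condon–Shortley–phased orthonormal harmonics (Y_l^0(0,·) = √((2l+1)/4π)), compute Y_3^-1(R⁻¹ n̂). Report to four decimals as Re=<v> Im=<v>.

Re=-0.0525 Im=0.0114

Need the full column D^3_{m',-1} for m'=−3..3 at α=2.8774, β=2.8498, γ=3.2324.
cos(β/2)=0.145379, sin(β/2)=0.989376
d^3_{-3,-1}: single k=2 term ⇒ +0.001693;  D = +0.001293-0.001093i
d^3_{-2,-1}: k∈[1..2] ⇒ +0.000203 -0.018820 = -0.018617;  D = +0.016863-0.007889i
d^3_{-1,-1}: k∈[0..2] ⇒ +0.000009 -0.003498 +0.121507 = +0.118019;  D = +0.116249-0.020360i
d^3_{0,-1}: k∈[0..2] ⇒ -0.000223 +0.030925 -0.477419 = -0.446717;  D = +0.444877+0.040509i
d^3_{1,-1}: k∈[0..2] ⇒ +0.002624 -0.162010 +0.937925 = +0.778539;  D = +0.729995+0.270613i
d^3_{2,-1}: k∈[0..1] ⇒ -0.018820 +0.435822 = +0.417002;  D = -0.339585-0.242019i
d^3_{3,-1}: single k=0 term ⇒ +0.078433;  D = +0.049768+0.060620i
Y_3^{m'}(θ=2.3558,φ=5.6398) and Σ D·Y over m':
  (+0.0013-0.0011i)·(-0.0519+0.1383i)  (+0.0169-0.0079i)·(-0.1013-0.3470i)  (+0.1162-0.0204i)·(+0.2740+0.2054i)  (+0.4449+0.0405i)·(+0.1324+0.0000i)  (+0.7300+0.2706i)·(-0.2740+0.2054i)  (-0.3396-0.2420i)·(-0.1013+0.3470i)  (+0.0498+0.0606i)·(+0.0519+0.1383i)
Y_3^-1(R⁻¹ n̂) = -0.052458+0.011393i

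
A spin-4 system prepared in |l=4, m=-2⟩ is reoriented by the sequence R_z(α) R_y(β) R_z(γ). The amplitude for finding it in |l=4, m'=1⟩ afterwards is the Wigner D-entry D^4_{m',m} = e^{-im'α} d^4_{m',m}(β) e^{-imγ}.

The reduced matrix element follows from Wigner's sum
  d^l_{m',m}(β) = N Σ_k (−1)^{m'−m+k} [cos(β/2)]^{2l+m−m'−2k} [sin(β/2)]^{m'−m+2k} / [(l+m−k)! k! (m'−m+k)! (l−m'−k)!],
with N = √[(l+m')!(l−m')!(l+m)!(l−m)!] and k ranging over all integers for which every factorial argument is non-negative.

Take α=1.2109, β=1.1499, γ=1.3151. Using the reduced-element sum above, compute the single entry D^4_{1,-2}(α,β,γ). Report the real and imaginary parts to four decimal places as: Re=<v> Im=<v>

Re=-0.0604 Im=-0.3959

Split into d^4_{1,-2}(β=1.1499) × two z-phases.
Half-angle: c=0.839219, s=0.543793. N=√(120·6·2·720)=1018.233765
Admissible k: 0..2 (factorial args all ≥0)
  k=0: (−1)^3·1018.2338/(72)·0.8392^5·0.5438^3 = -0.946658
  k=1: (−1)^4·1018.2338/(48)·0.8392^3·0.5438^5 = +0.596211
  k=2: (−1)^5·1018.2338/(240)·0.8392^1·0.5438^7 = -0.050066
d^4_{1,-2}(1.1499) = -0.946658 +0.596211 -0.050066 = -0.400513
Attach z-rotation phases: D = e^{-i(1)(1.2109)}·(-0.400513)·e^{-i(-2)(1.3151)} = -0.060444-0.395926i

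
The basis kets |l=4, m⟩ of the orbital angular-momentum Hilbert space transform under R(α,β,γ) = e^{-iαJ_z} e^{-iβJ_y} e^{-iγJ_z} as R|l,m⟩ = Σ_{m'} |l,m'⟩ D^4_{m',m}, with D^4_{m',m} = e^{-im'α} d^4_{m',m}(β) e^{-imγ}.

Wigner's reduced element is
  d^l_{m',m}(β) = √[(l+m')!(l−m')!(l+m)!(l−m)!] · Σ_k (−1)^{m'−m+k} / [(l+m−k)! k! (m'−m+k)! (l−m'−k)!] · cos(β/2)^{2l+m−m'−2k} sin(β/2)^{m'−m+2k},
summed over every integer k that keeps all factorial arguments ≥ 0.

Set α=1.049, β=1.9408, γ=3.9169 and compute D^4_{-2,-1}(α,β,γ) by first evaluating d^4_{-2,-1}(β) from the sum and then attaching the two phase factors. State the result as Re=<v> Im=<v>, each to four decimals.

Re=0.3411 Im=-0.0938

D^4_{-2,-1}(1.049,1.9408,3.9169) = e^{-i·-2·1.049}·d^4_{-2,-1}(1.9408)·e^{-i·-1·3.9169}. Compute d first:
With c≡cos(β/2)=0.564970 and s≡sin(β/2)=0.825112, N=[2·720·6·120]^{1/2}=1018.233765
k∈{1,2,3} keeps every argument non-negative
  k=1: (−1)^0·1018.2338/(240)·0.5650^7·0.8251^1 = +0.064317
  k=2: (−1)^1·1018.2338/(48)·0.5650^5·0.8251^3 = -0.685914
  k=3: (−1)^2·1018.2338/(72)·0.5650^3·0.8251^5 = +0.975335
d^4_{-2,-1}(1.9408) = +0.064317 -0.685914 +0.975335 = +0.353738
Attach z-rotation phases: D = e^{-i(-2)(1.049)}·(+0.353738)·e^{-i(-1)(3.9169)} = +0.341084-0.093768i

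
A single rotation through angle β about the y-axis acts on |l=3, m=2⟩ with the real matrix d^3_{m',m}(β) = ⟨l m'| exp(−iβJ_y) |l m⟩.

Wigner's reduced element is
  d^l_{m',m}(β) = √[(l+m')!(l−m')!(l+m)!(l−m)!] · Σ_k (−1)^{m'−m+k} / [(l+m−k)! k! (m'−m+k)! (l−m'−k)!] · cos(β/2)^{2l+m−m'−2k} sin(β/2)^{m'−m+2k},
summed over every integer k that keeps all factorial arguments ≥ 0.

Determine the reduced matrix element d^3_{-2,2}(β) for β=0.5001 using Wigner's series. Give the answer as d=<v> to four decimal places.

d=0.0174

d^3_{-2,2}(β=0.5001) via Wigner's sum:
With c≡cos(β/2)=0.968900 and s≡sin(β/2)=0.247452, N=[1·120·120·1]^{1/2}=120.000000
k: max(0,(2)−(-2))=4 … min(3+(2),3−(-2))=5
  k=4: (−1)^0·120.0000/(24)·0.9689^2·0.2475^4 = +0.017599
  k=5: (−1)^1·120.0000/(120)·0.9689^0·0.2475^6 = -0.000230
d^3_{-2,2}(0.5001) = +0.017599 -0.000230 = +0.017370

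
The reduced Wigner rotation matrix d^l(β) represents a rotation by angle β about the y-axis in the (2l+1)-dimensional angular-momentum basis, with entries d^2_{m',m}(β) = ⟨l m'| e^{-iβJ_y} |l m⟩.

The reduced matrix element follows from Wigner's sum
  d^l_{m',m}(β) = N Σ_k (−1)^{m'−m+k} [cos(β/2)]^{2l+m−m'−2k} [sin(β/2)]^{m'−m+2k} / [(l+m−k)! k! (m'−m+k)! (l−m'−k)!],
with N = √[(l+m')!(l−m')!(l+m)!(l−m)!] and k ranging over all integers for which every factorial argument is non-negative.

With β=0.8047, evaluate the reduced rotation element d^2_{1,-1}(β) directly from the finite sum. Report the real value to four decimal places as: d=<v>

d=0.3660

d^2_{1,-1}(β=0.8047) via Wigner's sum:
With c≡cos(β/2)=0.920143 and s≡sin(β/2)=0.391582, N=[6·1·1·6]^{1/2}=6.000000
The bounds max(0,m−m')=0 and min(l+m,l−m')=1 give 2 terms
  k=0: (−1)^2·6.0000/(2)·0.9201^2·0.3916^2 = +0.389473
  k=1: (−1)^3·6.0000/(6)·0.9201^0·0.3916^4 = -0.023512
d^2_{1,-1}(0.8047) = +0.389473 -0.023512 = +0.365961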